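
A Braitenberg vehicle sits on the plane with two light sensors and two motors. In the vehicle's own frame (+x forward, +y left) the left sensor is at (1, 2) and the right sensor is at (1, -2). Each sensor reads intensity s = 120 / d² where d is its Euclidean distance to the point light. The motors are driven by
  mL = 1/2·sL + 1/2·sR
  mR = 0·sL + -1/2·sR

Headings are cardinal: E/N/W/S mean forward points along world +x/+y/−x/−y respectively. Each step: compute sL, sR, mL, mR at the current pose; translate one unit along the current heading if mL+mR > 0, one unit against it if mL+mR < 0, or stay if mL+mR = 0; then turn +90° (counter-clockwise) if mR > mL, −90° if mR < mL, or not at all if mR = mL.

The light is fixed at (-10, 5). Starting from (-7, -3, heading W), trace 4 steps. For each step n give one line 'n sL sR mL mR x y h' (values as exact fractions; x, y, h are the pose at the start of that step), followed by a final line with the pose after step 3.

n=0: pose=(-7,-3,W); sL=15/13, sR=3; mL=27/13, mR=-3/2; mL+mR=15/26 → advance +1; mR−mL=-93/26 → turn -1·90°
n=1: pose=(-8,-3,N); sL=120/49, sR=24/13; mL=1368/637, mR=-12/13; mL+mR=60/49 → advance +1; mR−mL=-1956/637 → turn -1·90°
n=2: pose=(-8,-2,E); sL=60/17, sR=4/3; mL=124/51, mR=-2/3; mL+mR=30/17 → advance +1; mR−mL=-158/51 → turn -1·90°
n=3: pose=(-7,-2,S); sL=120/89, sR=24/13; mL=1848/1157, mR=-12/13; mL+mR=60/89 → advance +1; mR−mL=-2916/1157 → turn -1·90°

0 15/13 3 27/13 -3/2 -7 -3 W
1 120/49 24/13 1368/637 -12/13 -8 -3 N
2 60/17 4/3 124/51 -2/3 -8 -2 E
3 120/89 24/13 1848/1157 -12/13 -7 -2 S
final -7 -3 W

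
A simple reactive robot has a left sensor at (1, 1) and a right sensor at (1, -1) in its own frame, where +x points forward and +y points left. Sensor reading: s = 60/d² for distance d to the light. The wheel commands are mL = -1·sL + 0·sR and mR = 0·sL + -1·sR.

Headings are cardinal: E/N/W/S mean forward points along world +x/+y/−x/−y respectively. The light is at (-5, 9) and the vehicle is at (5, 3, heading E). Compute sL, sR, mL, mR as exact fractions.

left sensor world pos  = (6, 4); dL² = 146
right sensor world pos = (6, 2); dR² = 170
sL = 60/146 = 30/73
sR = 60/170 = 6/17
mL = -1·sL + 0·sR = -30/73
mR = 0·sL + -1·sR = -6/17

30/73 6/17 -30/73 -6/17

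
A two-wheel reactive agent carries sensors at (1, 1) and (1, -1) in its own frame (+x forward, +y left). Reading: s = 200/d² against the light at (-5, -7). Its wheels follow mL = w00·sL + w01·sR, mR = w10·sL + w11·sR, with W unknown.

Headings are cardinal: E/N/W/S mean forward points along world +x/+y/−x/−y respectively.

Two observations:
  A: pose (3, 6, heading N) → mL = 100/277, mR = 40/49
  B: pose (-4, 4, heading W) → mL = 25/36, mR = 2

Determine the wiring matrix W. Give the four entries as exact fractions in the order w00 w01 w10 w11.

obs A: pose=(3,6,N) → sL=40/49, sR=200/277, mL=100/277, mR=40/49
obs B: pose=(-4,4,W) → sL=2, sR=25/18, mL=25/36, mR=2
sensor matrix S = [[40/49, 200/277], [2, 25/18]]; det S = -37900/122157
solve [mL_A; mL_B] = S·[w00; w01] and [mR_A; mR_B] = S·[w10; w11]:
  w00 = 0, w01 = 1/2, w10 = 1, w11 = 0

0 1/2 1 0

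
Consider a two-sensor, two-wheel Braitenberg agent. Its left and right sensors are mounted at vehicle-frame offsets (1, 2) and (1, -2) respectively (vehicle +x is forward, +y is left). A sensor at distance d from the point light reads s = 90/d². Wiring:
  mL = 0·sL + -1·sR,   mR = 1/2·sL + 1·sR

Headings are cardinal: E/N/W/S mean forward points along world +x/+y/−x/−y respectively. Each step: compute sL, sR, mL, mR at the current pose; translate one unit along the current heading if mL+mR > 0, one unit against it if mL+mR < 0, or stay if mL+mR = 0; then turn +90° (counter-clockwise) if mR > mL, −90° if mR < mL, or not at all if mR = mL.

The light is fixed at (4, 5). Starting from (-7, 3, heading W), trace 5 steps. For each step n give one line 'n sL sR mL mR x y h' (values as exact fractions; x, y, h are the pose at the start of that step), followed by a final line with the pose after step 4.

n=0: pose=(-7,3,W); sL=9/16, sR=5/8; mL=-5/8, mR=29/32; mL+mR=9/32 → advance +1; mR−mL=49/32 → turn +1·90°
n=1: pose=(-8,3,S); sL=90/109, sR=18/41; mL=-18/41, mR=3807/4469; mL+mR=45/109 → advance +1; mR−mL=5769/4469 → turn +1·90°
n=2: pose=(-8,2,E); sL=45/61, sR=45/73; mL=-45/73, mR=8775/8906; mL+mR=45/122 → advance +1; mR−mL=14265/8906 → turn +1·90°
n=3: pose=(-7,2,N); sL=90/173, sR=18/17; mL=-18/17, mR=3879/2941; mL+mR=45/173 → advance +1; mR−mL=6993/2941 → turn +1·90°
n=4: pose=(-7,3,W); sL=9/16, sR=5/8; mL=-5/8, mR=29/32; mL+mR=9/32 → advance +1; mR−mL=49/32 → turn +1·90°

0 9/16 5/8 -5/8 29/32 -7 3 W
1 90/109 18/41 -18/41 3807/4469 -8 3 S
2 45/61 45/73 -45/73 8775/8906 -8 2 E
3 90/173 18/17 -18/17 3879/2941 -7 2 N
4 9/16 5/8 -5/8 29/32 -7 3 W
final -8 3 S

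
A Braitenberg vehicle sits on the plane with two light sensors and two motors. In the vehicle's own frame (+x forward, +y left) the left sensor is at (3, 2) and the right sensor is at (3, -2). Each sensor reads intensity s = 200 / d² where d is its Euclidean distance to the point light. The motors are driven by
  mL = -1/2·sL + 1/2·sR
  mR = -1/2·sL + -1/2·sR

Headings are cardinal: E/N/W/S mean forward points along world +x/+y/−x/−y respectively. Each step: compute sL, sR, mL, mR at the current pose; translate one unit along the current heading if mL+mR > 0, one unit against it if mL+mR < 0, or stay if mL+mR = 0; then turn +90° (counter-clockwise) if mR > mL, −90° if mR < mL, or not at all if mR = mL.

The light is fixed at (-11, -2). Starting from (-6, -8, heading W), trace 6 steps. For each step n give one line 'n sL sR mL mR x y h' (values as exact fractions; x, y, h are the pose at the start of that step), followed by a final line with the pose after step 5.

n=0: pose=(-6,-8,W); sL=50/17, sR=10; mL=60/17, mR=-110/17; mL+mR=-50/17 → advance -1; mR−mL=-10 → turn -1·90°
n=1: pose=(-5,-8,N); sL=8, sR=200/73; mL=-192/73, mR=-392/73; mL+mR=-8 → advance -1; mR−mL=-200/73 → turn -1·90°
n=2: pose=(-5,-9,E); sL=100/53, sR=100/81; mL=-1400/4293, mR=-6700/4293; mL+mR=-100/53 → advance -1; mR−mL=-100/81 → turn -1·90°
n=3: pose=(-6,-9,S); sL=200/149, sR=200/109; mL=4000/16241, mR=-25800/16241; mL+mR=-200/149 → advance -1; mR−mL=-200/109 → turn -1·90°
n=4: pose=(-6,-8,W); sL=50/17, sR=10; mL=60/17, mR=-110/17; mL+mR=-50/17 → advance -1; mR−mL=-10 → turn -1·90°
n=5: pose=(-5,-8,N); sL=8, sR=200/73; mL=-192/73, mR=-392/73; mL+mR=-8 → advance -1; mR−mL=-200/73 → turn -1·90°

0 50/17 10 60/17 -110/17 -6 -8 W
1 8 200/73 -192/73 -392/73 -5 -8 N
2 100/53 100/81 -1400/4293 -6700/4293 -5 -9 E
3 200/149 200/109 4000/16241 -25800/16241 -6 -9 S
4 50/17 10 60/17 -110/17 -6 -8 W
5 8 200/73 -192/73 -392/73 -5 -8 N
final -5 -9 E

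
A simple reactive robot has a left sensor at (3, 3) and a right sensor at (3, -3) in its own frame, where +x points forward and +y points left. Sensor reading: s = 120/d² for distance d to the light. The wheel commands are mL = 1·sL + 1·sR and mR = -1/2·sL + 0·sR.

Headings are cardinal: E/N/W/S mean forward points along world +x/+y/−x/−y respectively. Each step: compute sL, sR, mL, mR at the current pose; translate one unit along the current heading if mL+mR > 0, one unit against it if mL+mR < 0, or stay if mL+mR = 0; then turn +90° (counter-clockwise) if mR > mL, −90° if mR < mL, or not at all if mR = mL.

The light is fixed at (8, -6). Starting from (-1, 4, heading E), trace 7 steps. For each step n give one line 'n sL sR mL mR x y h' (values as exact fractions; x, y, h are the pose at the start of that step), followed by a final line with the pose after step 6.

n=0: pose=(-1,4,E); sL=24/41, sR=24/17; mL=1392/697, mR=-12/41; mL+mR=1188/697 → advance +1; mR−mL=-1596/697 → turn -1·90°
n=1: pose=(0,4,S); sL=60/37, sR=12/17; mL=1464/629, mR=-30/37; mL+mR=954/629 → advance +1; mR−mL=-1974/629 → turn -1·90°
n=2: pose=(0,3,W); sL=120/157, sR=24/53; mL=10128/8321, mR=-60/157; mL+mR=6948/8321 → advance +1; mR−mL=-13308/8321 → turn -1·90°
n=3: pose=(-1,3,N); sL=5/12, sR=2/3; mL=13/12, mR=-5/24; mL+mR=7/8 → advance +1; mR−mL=-31/24 → turn -1·90°
n=4: pose=(-1,4,E); sL=24/41, sR=24/17; mL=1392/697, mR=-12/41; mL+mR=1188/697 → advance +1; mR−mL=-1596/697 → turn -1·90°
n=5: pose=(0,4,S); sL=60/37, sR=12/17; mL=1464/629, mR=-30/37; mL+mR=954/629 → advance +1; mR−mL=-1974/629 → turn -1·90°
n=6: pose=(0,3,W); sL=120/157, sR=24/53; mL=10128/8321, mR=-60/157; mL+mR=6948/8321 → advance +1; mR−mL=-13308/8321 → turn -1·90°

0 24/41 24/17 1392/697 -12/41 -1 4 E
1 60/37 12/17 1464/629 -30/37 0 4 S
2 120/157 24/53 10128/8321 -60/157 0 3 W
3 5/12 2/3 13/12 -5/24 -1 3 N
4 24/41 24/17 1392/697 -12/41 -1 4 E
5 60/37 12/17 1464/629 -30/37 0 4 S
6 120/157 24/53 10128/8321 -60/157 0 3 W
final -1 3 N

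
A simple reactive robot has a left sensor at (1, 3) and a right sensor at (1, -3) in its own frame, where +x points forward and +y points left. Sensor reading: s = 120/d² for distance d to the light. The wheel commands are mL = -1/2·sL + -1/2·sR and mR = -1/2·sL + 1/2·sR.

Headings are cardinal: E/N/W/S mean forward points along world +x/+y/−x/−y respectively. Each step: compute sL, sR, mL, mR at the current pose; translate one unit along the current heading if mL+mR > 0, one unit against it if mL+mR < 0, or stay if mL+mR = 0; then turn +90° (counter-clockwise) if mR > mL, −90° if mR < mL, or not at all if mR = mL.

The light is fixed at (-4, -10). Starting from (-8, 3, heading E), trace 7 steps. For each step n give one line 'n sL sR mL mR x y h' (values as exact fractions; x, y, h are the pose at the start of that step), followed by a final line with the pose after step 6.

n=0: pose=(-8,3,E); sL=24/53, sR=120/109; mL=-4488/5777, mR=1872/5777; mL+mR=-24/53 → advance -1; mR−mL=120/109 → turn +1·90°
n=1: pose=(-9,3,N); sL=6/13, sR=3/5; mL=-69/130, mR=9/130; mL+mR=-6/13 → advance -1; mR−mL=3/5 → turn +1·90°
n=2: pose=(-9,2,W); sL=40/39, sR=40/87; mL=-280/377, mR=-320/1131; mL+mR=-40/39 → advance -1; mR−mL=40/87 → turn +1·90°
n=3: pose=(-8,2,S); sL=60/61, sR=12/17; mL=-876/1037, mR=-144/1037; mL+mR=-60/61 → advance -1; mR−mL=12/17 → turn +1·90°
n=4: pose=(-8,3,E); sL=24/53, sR=120/109; mL=-4488/5777, mR=1872/5777; mL+mR=-24/53 → advance -1; mR−mL=120/109 → turn +1·90°
n=5: pose=(-9,3,N); sL=6/13, sR=3/5; mL=-69/130, mR=9/130; mL+mR=-6/13 → advance -1; mR−mL=3/5 → turn +1·90°
n=6: pose=(-9,2,W); sL=40/39, sR=40/87; mL=-280/377, mR=-320/1131; mL+mR=-40/39 → advance -1; mR−mL=40/87 → turn +1·90°

0 24/53 120/109 -4488/5777 1872/5777 -8 3 E
1 6/13 3/5 -69/130 9/130 -9 3 N
2 40/39 40/87 -280/377 -320/1131 -9 2 W
3 60/61 12/17 -876/1037 -144/1037 -8 2 S
4 24/53 120/109 -4488/5777 1872/5777 -8 3 E
5 6/13 3/5 -69/130 9/130 -9 3 N
6 40/39 40/87 -280/377 -320/1131 -9 2 W
final -8 2 S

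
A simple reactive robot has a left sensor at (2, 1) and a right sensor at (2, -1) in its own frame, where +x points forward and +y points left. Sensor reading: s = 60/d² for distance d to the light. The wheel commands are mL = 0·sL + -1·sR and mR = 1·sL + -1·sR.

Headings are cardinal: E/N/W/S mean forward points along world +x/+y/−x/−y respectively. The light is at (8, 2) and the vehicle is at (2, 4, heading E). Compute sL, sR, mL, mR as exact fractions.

12/5 60/17 -60/17 -96/85

left sensor world pos  = (4, 5); dL² = 25
right sensor world pos = (4, 3); dR² = 17
sL = 60/25 = 12/5
sR = 60/17 = 60/17
mL = 0·sL + -1·sR = -60/17
mR = 1·sL + -1·sR = -96/85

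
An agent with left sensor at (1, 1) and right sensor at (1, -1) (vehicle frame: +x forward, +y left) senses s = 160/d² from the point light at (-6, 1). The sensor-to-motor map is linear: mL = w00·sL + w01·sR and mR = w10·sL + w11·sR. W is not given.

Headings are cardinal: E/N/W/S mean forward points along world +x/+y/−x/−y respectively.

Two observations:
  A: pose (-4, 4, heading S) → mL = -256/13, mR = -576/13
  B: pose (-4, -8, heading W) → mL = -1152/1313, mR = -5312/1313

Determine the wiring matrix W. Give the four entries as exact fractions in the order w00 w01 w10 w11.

1 -1 -1 -1

obs A: pose=(-4,4,S) → sL=160/13, sR=32, mL=-256/13, mR=-576/13
obs B: pose=(-4,-8,W) → sL=160/101, sR=32/13, mL=-1152/1313, mR=-5312/1313
sensor matrix S = [[160/13, 32], [160/101, 32/13]]; det S = -348160/17069
solve [mL_A; mL_B] = S·[w00; w01] and [mR_A; mR_B] = S·[w10; w11]:
  w00 = 1, w01 = -1, w10 = -1, w11 = -1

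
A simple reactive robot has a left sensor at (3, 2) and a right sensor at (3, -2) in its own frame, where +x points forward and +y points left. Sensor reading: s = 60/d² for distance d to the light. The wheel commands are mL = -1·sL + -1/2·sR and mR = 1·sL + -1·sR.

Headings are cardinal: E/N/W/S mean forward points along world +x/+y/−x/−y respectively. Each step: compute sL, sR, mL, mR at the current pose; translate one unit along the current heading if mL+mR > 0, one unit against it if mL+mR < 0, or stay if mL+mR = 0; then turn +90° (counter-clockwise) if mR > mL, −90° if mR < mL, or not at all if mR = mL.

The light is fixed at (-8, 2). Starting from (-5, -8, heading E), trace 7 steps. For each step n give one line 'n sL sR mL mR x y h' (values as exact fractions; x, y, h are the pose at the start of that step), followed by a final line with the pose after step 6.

n=0: pose=(-5,-8,E); sL=3/5, sR=1/3; mL=-23/30, mR=4/15; mL+mR=-1/2 → advance -1; mR−mL=31/30 → turn +1·90°
n=1: pose=(-6,-8,N); sL=60/49, sR=12/13; mL=-1074/637, mR=192/637; mL+mR=-18/13 → advance -1; mR−mL=1266/637 → turn +1·90°
n=2: pose=(-6,-9,W); sL=6/17, sR=30/41; mL=-501/697, mR=-264/697; mL+mR=-45/41 → advance -1; mR−mL=237/697 → turn +1·90°
n=3: pose=(-5,-9,S); sL=60/221, sR=60/197; mL=-18450/43537, mR=-1440/43537; mL+mR=-90/197 → advance -1; mR−mL=17010/43537 → turn +1·90°
n=4: pose=(-5,-8,E); sL=3/5, sR=1/3; mL=-23/30, mR=4/15; mL+mR=-1/2 → advance -1; mR−mL=31/30 → turn +1·90°
n=5: pose=(-6,-8,N); sL=60/49, sR=12/13; mL=-1074/637, mR=192/637; mL+mR=-18/13 → advance -1; mR−mL=1266/637 → turn +1·90°
n=6: pose=(-6,-9,W); sL=6/17, sR=30/41; mL=-501/697, mR=-264/697; mL+mR=-45/41 → advance -1; mR−mL=237/697 → turn +1·90°

0 3/5 1/3 -23/30 4/15 -5 -8 E
1 60/49 12/13 -1074/637 192/637 -6 -8 N
2 6/17 30/41 -501/697 -264/697 -6 -9 W
3 60/221 60/197 -18450/43537 -1440/43537 -5 -9 S
4 3/5 1/3 -23/30 4/15 -5 -8 E
5 60/49 12/13 -1074/637 192/637 -6 -8 N
6 6/17 30/41 -501/697 -264/697 -6 -9 W
final -5 -9 S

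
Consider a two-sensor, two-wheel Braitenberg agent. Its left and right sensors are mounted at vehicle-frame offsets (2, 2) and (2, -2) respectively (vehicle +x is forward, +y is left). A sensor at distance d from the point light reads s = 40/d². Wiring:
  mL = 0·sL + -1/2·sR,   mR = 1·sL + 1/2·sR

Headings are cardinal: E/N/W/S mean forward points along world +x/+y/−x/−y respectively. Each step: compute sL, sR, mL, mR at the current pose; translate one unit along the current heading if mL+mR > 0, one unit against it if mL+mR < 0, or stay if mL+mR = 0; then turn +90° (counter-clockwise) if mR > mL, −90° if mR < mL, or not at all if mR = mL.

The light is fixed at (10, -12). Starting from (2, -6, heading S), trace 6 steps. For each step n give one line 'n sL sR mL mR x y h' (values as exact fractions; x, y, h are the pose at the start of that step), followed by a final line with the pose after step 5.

n=0: pose=(2,-6,S); sL=10/13, sR=10/29; mL=-5/29, mR=355/377; mL+mR=10/13 → advance +1; mR−mL=420/377 → turn +1·90°
n=1: pose=(2,-7,E); sL=8/17, sR=8/9; mL=-4/9, mR=140/153; mL+mR=8/17 → advance +1; mR−mL=208/153 → turn +1·90°
n=2: pose=(3,-7,N); sL=4/13, sR=20/37; mL=-10/37, mR=278/481; mL+mR=4/13 → advance +1; mR−mL=408/481 → turn +1·90°
n=3: pose=(3,-6,W); sL=40/97, sR=8/29; mL=-4/29, mR=1548/2813; mL+mR=40/97 → advance +1; mR−mL=1936/2813 → turn +1·90°
n=4: pose=(2,-6,S); sL=10/13, sR=10/29; mL=-5/29, mR=355/377; mL+mR=10/13 → advance +1; mR−mL=420/377 → turn +1·90°
n=5: pose=(2,-7,E); sL=8/17, sR=8/9; mL=-4/9, mR=140/153; mL+mR=8/17 → advance +1; mR−mL=208/153 → turn +1·90°

0 10/13 10/29 -5/29 355/377 2 -6 S
1 8/17 8/9 -4/9 140/153 2 -7 E
2 4/13 20/37 -10/37 278/481 3 -7 N
3 40/97 8/29 -4/29 1548/2813 3 -6 W
4 10/13 10/29 -5/29 355/377 2 -6 S
5 8/17 8/9 -4/9 140/153 2 -7 E
final 3 -7 N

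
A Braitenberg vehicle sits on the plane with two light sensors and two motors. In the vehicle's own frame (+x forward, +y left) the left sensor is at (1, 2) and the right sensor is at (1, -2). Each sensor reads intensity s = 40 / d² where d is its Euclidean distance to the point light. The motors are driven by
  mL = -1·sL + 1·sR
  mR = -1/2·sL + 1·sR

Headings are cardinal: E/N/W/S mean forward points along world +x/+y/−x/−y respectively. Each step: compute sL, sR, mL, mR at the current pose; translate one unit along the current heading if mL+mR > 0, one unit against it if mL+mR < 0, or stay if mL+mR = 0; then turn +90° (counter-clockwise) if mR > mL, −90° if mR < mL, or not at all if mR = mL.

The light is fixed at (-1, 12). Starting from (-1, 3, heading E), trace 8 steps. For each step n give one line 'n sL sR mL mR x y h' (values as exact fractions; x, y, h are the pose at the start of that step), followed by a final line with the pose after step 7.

n=0: pose=(-1,3,E); sL=4/5, sR=20/61; mL=-144/305, mR=-22/305; mL+mR=-166/305 → advance -1; mR−mL=2/5 → turn +1·90°
n=1: pose=(-2,3,N); sL=40/73, sR=8/13; mL=64/949, mR=324/949; mL+mR=388/949 → advance +1; mR−mL=20/73 → turn +1·90°
n=2: pose=(-2,4,W); sL=5/13, sR=1; mL=8/13, mR=21/26; mL+mR=37/26 → advance +1; mR−mL=5/26 → turn +1·90°
n=3: pose=(-3,4,S); sL=40/81, sR=40/97; mL=-640/7857, mR=1300/7857; mL+mR=220/2619 → advance +1; mR−mL=20/81 → turn +1·90°
n=4: pose=(-3,3,E); sL=4/5, sR=20/61; mL=-144/305, mR=-22/305; mL+mR=-166/305 → advance -1; mR−mL=2/5 → turn +1·90°
n=5: pose=(-4,3,N); sL=40/89, sR=8/13; mL=192/1157, mR=452/1157; mL+mR=644/1157 → advance +1; mR−mL=20/89 → turn +1·90°
n=6: pose=(-4,4,W); sL=10/29, sR=10/13; mL=160/377, mR=225/377; mL+mR=385/377 → advance +1; mR−mL=5/29 → turn +1·90°
n=7: pose=(-5,4,S); sL=8/17, sR=40/117; mL=-256/1989, mR=212/1989; mL+mR=-44/1989 → advance -1; mR−mL=4/17 → turn +1·90°

0 4/5 20/61 -144/305 -22/305 -1 3 E
1 40/73 8/13 64/949 324/949 -2 3 N
2 5/13 1 8/13 21/26 -2 4 W
3 40/81 40/97 -640/7857 1300/7857 -3 4 S
4 4/5 20/61 -144/305 -22/305 -3 3 E
5 40/89 8/13 192/1157 452/1157 -4 3 N
6 10/29 10/13 160/377 225/377 -4 4 W
7 8/17 40/117 -256/1989 212/1989 -5 4 S
final -5 5 E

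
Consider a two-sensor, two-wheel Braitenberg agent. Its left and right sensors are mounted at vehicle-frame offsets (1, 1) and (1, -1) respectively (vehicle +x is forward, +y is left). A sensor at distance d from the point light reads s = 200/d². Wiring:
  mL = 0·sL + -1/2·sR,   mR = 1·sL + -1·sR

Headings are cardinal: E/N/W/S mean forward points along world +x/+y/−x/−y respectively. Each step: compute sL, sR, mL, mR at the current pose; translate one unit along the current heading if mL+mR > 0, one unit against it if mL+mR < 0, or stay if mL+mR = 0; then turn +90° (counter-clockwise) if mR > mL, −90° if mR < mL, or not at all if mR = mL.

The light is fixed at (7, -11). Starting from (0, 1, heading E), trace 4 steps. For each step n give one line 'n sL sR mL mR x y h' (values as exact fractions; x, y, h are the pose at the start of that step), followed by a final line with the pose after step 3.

0 40/41 200/157 -100/157 -1920/6437 0 1 E
1 4/5 100/109 -50/109 -64/545 -1 1 N
2 200/181 8/9 -4/9 352/1629 -1 0 W
3 25/17 50/41 -25/41 175/697 0 0 S
final 0 1 E

n=0: pose=(0,1,E); sL=40/41, sR=200/157; mL=-100/157, mR=-1920/6437; mL+mR=-6020/6437 → advance -1; mR−mL=2180/6437 → turn +1·90°
n=1: pose=(-1,1,N); sL=4/5, sR=100/109; mL=-50/109, mR=-64/545; mL+mR=-314/545 → advance -1; mR−mL=186/545 → turn +1·90°
n=2: pose=(-1,0,W); sL=200/181, sR=8/9; mL=-4/9, mR=352/1629; mL+mR=-124/543 → advance -1; mR−mL=1076/1629 → turn +1·90°
n=3: pose=(0,0,S); sL=25/17, sR=50/41; mL=-25/41, mR=175/697; mL+mR=-250/697 → advance -1; mR−mL=600/697 → turn +1·90°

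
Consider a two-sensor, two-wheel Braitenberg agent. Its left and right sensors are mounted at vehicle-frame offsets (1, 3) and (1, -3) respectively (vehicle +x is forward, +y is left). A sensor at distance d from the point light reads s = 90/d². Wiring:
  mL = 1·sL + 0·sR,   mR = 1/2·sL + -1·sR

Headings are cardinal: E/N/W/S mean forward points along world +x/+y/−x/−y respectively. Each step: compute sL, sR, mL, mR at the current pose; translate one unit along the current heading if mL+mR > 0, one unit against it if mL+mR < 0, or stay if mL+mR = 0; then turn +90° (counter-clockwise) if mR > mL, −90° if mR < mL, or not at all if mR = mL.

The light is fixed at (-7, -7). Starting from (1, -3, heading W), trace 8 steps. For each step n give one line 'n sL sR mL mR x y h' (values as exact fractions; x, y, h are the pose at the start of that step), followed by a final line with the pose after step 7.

n=0: pose=(1,-3,W); sL=9/5, sR=45/49; mL=9/5, mR=-9/490; mL+mR=873/490 → advance +1; mR−mL=-891/490 → turn -1·90°
n=1: pose=(0,-3,N); sL=90/41, sR=18/25; mL=90/41, mR=387/1025; mL+mR=2637/1025 → advance +1; mR−mL=-1863/1025 → turn -1·90°
n=2: pose=(0,-2,E); sL=45/64, sR=45/34; mL=45/64, mR=-2115/2176; mL+mR=-585/2176 → advance -1; mR−mL=-3645/2176 → turn -1·90°
n=3: pose=(-1,-2,S); sL=90/97, sR=18/5; mL=90/97, mR=-1521/485; mL+mR=-1071/485 → advance -1; mR−mL=-1971/485 → turn -1·90°
n=4: pose=(-1,-1,W); sL=45/17, sR=45/53; mL=45/17, mR=855/1802; mL+mR=5625/1802 → advance +1; mR−mL=-3915/1802 → turn -1·90°
n=5: pose=(-2,-1,N); sL=90/53, sR=90/113; mL=90/53, mR=315/5989; mL+mR=10485/5989 → advance +1; mR−mL=-9855/5989 → turn -1·90°
n=6: pose=(-2,0,E); sL=45/68, sR=45/26; mL=45/68, mR=-2475/1768; mL+mR=-1305/1768 → advance -1; mR−mL=-3645/1768 → turn -1·90°
n=7: pose=(-3,0,S); sL=18/17, sR=90/37; mL=18/17, mR=-1197/629; mL+mR=-531/629 → advance -1; mR−mL=-1863/629 → turn -1·90°

0 9/5 45/49 9/5 -9/490 1 -3 W
1 90/41 18/25 90/41 387/1025 0 -3 N
2 45/64 45/34 45/64 -2115/2176 0 -2 E
3 90/97 18/5 90/97 -1521/485 -1 -2 S
4 45/17 45/53 45/17 855/1802 -1 -1 W
5 90/53 90/113 90/53 315/5989 -2 -1 N
6 45/68 45/26 45/68 -2475/1768 -2 0 E
7 18/17 90/37 18/17 -1197/629 -3 0 S
final -3 1 W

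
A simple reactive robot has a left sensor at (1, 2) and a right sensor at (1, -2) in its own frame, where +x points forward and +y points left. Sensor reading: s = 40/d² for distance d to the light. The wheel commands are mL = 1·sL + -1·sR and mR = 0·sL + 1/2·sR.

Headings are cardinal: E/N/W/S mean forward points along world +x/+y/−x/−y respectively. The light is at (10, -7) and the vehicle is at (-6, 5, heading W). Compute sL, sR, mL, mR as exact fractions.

left sensor world pos  = (-7, 3); dL² = 389
right sensor world pos = (-7, 7); dR² = 485
sL = 40/389 = 40/389
sR = 40/485 = 8/97
mL = 1·sL + -1·sR = 768/37733
mR = 0·sL + 1/2·sR = 4/97

40/389 8/97 768/37733 4/97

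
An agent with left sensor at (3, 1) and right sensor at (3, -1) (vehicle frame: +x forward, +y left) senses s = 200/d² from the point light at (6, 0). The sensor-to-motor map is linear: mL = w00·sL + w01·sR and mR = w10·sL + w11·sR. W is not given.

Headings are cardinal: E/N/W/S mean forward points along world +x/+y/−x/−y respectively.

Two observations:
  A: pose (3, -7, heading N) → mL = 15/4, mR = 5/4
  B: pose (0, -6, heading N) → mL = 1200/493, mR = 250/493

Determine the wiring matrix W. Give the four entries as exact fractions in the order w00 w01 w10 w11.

obs A: pose=(3,-7,N) → sL=25/4, sR=10, mL=15/4, mR=5/4
obs B: pose=(0,-6,N) → sL=100/29, sR=100/17, mL=1200/493, mR=250/493
sensor matrix S = [[25/4, 10], [100/29, 100/17]]; det S = 1125/493
solve [mL_A; mL_B] = S·[w00; w01] and [mR_A; mR_B] = S·[w10; w11]:
  w00 = -1, w01 = 1, w10 = 1, w11 = -1/2

-1 1 1 -1/2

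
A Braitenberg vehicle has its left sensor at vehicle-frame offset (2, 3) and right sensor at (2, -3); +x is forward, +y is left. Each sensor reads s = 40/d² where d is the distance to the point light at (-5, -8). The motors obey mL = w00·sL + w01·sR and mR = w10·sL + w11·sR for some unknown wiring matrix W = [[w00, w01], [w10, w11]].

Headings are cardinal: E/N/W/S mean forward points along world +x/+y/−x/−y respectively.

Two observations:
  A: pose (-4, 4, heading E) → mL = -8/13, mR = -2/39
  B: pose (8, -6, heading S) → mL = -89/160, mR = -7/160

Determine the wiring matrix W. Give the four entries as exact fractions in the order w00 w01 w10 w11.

-1 -1 1 -1/2

obs A: pose=(-4,4,E) → sL=20/117, sR=4/9, mL=-8/13, mR=-2/39
obs B: pose=(8,-6,S) → sL=5/32, sR=2/5, mL=-89/160, mR=-7/160
sensor matrix S = [[20/117, 4/9], [5/32, 2/5]]; det S = -1/936
solve [mL_A; mL_B] = S·[w00; w01] and [mR_A; mR_B] = S·[w10; w11]:
  w00 = -1, w01 = -1, w10 = 1, w11 = -1/2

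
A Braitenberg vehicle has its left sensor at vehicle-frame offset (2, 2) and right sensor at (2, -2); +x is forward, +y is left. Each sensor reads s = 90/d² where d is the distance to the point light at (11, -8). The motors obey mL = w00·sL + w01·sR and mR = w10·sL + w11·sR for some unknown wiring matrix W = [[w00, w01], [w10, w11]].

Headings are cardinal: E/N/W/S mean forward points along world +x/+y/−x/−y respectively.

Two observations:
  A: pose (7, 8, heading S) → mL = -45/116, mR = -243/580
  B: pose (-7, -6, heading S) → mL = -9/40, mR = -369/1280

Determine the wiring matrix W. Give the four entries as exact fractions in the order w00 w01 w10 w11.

obs A: pose=(7,8,S) → sL=9/20, sR=45/116, mL=-45/116, mR=-243/580
obs B: pose=(-7,-6,S) → sL=45/128, sR=9/40, mL=-9/40, mR=-369/1280
sensor matrix S = [[9/20, 45/116], [45/128, 9/40]]; det S = -13041/371200
solve [mL_A; mL_B] = S·[w00; w01] and [mR_A; mR_B] = S·[w10; w11]:
  w00 = 0, w01 = -1, w10 = -1/2, w11 = -1/2

0 -1 -1/2 -1/2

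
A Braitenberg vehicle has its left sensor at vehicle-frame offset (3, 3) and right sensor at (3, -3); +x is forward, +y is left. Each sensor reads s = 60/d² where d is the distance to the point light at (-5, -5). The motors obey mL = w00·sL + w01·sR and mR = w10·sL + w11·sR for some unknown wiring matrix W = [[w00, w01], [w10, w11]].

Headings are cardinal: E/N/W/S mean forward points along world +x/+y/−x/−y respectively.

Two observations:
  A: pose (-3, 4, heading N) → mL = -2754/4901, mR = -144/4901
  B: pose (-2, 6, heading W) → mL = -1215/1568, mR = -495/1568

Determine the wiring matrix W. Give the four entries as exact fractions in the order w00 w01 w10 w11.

-1/2 -1 -1/2 1/2

obs A: pose=(-3,4,N) → sL=12/29, sR=60/169, mL=-2754/4901, mR=-144/4901
obs B: pose=(-2,6,W) → sL=15/16, sR=15/49, mL=-1215/1568, mR=-495/1568
sensor matrix S = [[12/29, 60/169], [15/16, 15/49]]; det S = -198045/960596
solve [mL_A; mL_B] = S·[w00; w01] and [mR_A; mR_B] = S·[w10; w11]:
  w00 = -1/2, w01 = -1, w10 = -1/2, w11 = 1/2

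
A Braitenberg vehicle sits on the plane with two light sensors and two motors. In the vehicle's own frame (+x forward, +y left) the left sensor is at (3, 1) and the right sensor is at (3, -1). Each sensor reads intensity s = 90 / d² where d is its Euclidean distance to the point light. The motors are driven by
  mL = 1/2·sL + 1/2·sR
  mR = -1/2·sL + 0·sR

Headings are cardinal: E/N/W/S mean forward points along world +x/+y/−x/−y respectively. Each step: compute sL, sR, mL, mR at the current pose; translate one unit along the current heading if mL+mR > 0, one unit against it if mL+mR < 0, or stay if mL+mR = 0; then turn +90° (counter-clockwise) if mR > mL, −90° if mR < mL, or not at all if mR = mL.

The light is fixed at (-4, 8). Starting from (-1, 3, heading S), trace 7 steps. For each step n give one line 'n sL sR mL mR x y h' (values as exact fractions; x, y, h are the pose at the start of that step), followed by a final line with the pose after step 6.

0 9/8 45/34 333/272 -9/16 -1 3 S
1 90/49 18/5 666/245 -45/49 -1 2 W
2 9 5 7 -9/2 -2 2 N
3 90/41 90/61 4590/2501 -45/41 -2 3 E
4 9/8 45/34 333/272 -9/16 -1 3 S
5 90/49 18/5 666/245 -45/49 -1 2 W
6 9 5 7 -9/2 -2 2 N
final -2 3 E

n=0: pose=(-1,3,S); sL=9/8, sR=45/34; mL=333/272, mR=-9/16; mL+mR=45/68 → advance +1; mR−mL=-243/136 → turn -1·90°
n=1: pose=(-1,2,W); sL=90/49, sR=18/5; mL=666/245, mR=-45/49; mL+mR=9/5 → advance +1; mR−mL=-891/245 → turn -1·90°
n=2: pose=(-2,2,N); sL=9, sR=5; mL=7, mR=-9/2; mL+mR=5/2 → advance +1; mR−mL=-23/2 → turn -1·90°
n=3: pose=(-2,3,E); sL=90/41, sR=90/61; mL=4590/2501, mR=-45/41; mL+mR=45/61 → advance +1; mR−mL=-7335/2501 → turn -1·90°
n=4: pose=(-1,3,S); sL=9/8, sR=45/34; mL=333/272, mR=-9/16; mL+mR=45/68 → advance +1; mR−mL=-243/136 → turn -1·90°
n=5: pose=(-1,2,W); sL=90/49, sR=18/5; mL=666/245, mR=-45/49; mL+mR=9/5 → advance +1; mR−mL=-891/245 → turn -1·90°
n=6: pose=(-2,2,N); sL=9, sR=5; mL=7, mR=-9/2; mL+mR=5/2 → advance +1; mR−mL=-23/2 → turn -1·90°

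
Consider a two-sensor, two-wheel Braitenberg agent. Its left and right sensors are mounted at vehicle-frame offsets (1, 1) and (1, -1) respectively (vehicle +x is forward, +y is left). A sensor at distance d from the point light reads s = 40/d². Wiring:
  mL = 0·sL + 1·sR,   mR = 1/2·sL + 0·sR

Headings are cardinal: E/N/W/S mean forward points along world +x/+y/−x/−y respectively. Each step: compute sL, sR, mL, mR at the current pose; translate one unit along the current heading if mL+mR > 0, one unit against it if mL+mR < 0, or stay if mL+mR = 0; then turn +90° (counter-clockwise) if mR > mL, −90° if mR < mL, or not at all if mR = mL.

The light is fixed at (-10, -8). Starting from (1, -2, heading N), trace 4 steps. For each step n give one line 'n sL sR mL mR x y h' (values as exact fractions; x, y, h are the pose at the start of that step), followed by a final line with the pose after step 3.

0 40/149 40/193 40/193 20/149 1 -2 N
1 5/26 2/9 2/9 5/52 1 -1 E
2 8/41 40/157 40/157 4/41 2 -1 S
3 20/73 4/17 4/17 10/73 2 -2 W
final 1 -2 N

n=0: pose=(1,-2,N); sL=40/149, sR=40/193; mL=40/193, mR=20/149; mL+mR=9820/28757 → advance +1; mR−mL=-2100/28757 → turn -1·90°
n=1: pose=(1,-1,E); sL=5/26, sR=2/9; mL=2/9, mR=5/52; mL+mR=149/468 → advance +1; mR−mL=-59/468 → turn -1·90°
n=2: pose=(2,-1,S); sL=8/41, sR=40/157; mL=40/157, mR=4/41; mL+mR=2268/6437 → advance +1; mR−mL=-1012/6437 → turn -1·90°
n=3: pose=(2,-2,W); sL=20/73, sR=4/17; mL=4/17, mR=10/73; mL+mR=462/1241 → advance +1; mR−mL=-122/1241 → turn -1·90°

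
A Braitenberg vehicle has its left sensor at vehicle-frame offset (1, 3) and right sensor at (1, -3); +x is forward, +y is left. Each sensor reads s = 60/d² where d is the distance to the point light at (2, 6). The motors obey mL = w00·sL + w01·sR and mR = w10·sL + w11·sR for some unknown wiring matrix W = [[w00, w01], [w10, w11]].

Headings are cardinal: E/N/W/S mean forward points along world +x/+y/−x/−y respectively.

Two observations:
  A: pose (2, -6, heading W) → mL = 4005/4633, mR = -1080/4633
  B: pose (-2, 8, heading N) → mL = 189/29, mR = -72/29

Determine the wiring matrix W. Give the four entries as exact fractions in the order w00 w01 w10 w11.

obs A: pose=(2,-6,W) → sL=30/113, sR=30/41, mL=4005/4633, mR=-1080/4633
obs B: pose=(-2,8,N) → sL=30/29, sR=6, mL=189/29, mR=-72/29
sensor matrix S = [[30/113, 30/41], [30/29, 6]]; det S = 112320/134357
solve [mL_A; mL_B] = S·[w00; w01] and [mR_A; mR_B] = S·[w10; w11]:
  w00 = 1/2, w01 = 1, w10 = 1/2, w11 = -1/2

1/2 1 1/2 -1/2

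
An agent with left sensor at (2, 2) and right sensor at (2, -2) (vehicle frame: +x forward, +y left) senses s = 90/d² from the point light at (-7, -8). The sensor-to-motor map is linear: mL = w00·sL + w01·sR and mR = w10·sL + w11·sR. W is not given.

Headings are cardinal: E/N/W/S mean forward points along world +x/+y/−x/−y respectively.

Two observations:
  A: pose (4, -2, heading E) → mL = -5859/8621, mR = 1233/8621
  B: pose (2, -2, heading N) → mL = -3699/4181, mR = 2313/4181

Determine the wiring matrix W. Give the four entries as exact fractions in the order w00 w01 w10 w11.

obs A: pose=(4,-2,E) → sL=90/233, sR=18/37, mL=-5859/8621, mR=1233/8621
obs B: pose=(2,-2,N) → sL=90/113, sR=18/37, mL=-3699/4181, mR=2313/4181
sensor matrix S = [[90/233, 18/37], [90/113, 18/37]]; det S = -194400/974173
solve [mL_A; mL_B] = S·[w00; w01] and [mR_A; mR_B] = S·[w10; w11]:
  w00 = -1/2, w01 = -1, w10 = 1, w11 = -1/2

-1/2 -1 1 -1/2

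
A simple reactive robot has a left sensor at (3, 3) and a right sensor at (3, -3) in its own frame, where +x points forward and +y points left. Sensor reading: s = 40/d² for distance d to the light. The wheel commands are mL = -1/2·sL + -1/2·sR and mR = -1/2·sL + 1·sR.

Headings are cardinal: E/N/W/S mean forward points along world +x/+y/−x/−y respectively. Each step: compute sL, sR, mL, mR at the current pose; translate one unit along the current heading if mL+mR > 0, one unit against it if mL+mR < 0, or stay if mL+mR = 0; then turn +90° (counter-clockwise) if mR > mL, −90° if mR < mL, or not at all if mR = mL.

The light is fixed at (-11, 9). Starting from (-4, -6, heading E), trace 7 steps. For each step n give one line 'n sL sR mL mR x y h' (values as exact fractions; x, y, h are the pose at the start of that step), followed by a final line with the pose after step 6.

0 10/61 5/53 -835/6466 40/3233 -4 -6 E
1 40/153 8/45 -56/255 4/85 -5 -6 N
2 4/37 20/89 -548/3293 562/3293 -5 -7 W
3 8/85 8/73 -632/6205 388/6205 -6 -7 S
4 5/26 10/97 -745/5044 35/5044 -6 -6 E
5 8/29 40/193 -1352/5597 388/5597 -7 -6 N
6 20/181 4/17 -532/3077 554/3077 -7 -7 W
final -8 -7 S

n=0: pose=(-4,-6,E); sL=10/61, sR=5/53; mL=-835/6466, mR=40/3233; mL+mR=-755/6466 → advance -1; mR−mL=15/106 → turn +1·90°
n=1: pose=(-5,-6,N); sL=40/153, sR=8/45; mL=-56/255, mR=4/85; mL+mR=-44/255 → advance -1; mR−mL=4/15 → turn +1·90°
n=2: pose=(-5,-7,W); sL=4/37, sR=20/89; mL=-548/3293, mR=562/3293; mL+mR=14/3293 → advance +1; mR−mL=30/89 → turn +1·90°
n=3: pose=(-6,-7,S); sL=8/85, sR=8/73; mL=-632/6205, mR=388/6205; mL+mR=-244/6205 → advance -1; mR−mL=12/73 → turn +1·90°
n=4: pose=(-6,-6,E); sL=5/26, sR=10/97; mL=-745/5044, mR=35/5044; mL+mR=-355/2522 → advance -1; mR−mL=15/97 → turn +1·90°
n=5: pose=(-7,-6,N); sL=8/29, sR=40/193; mL=-1352/5597, mR=388/5597; mL+mR=-964/5597 → advance -1; mR−mL=60/193 → turn +1·90°
n=6: pose=(-7,-7,W); sL=20/181, sR=4/17; mL=-532/3077, mR=554/3077; mL+mR=22/3077 → advance +1; mR−mL=6/17 → turn +1·90°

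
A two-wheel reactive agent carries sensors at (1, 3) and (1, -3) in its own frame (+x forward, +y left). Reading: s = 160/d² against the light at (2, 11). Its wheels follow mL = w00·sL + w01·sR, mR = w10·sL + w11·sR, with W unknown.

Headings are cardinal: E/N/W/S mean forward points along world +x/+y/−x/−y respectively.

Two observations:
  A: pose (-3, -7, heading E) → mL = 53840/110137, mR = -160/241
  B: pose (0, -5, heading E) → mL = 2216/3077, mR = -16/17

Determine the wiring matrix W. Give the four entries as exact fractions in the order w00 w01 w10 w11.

1 -1/2 -1 0

obs A: pose=(-3,-7,E) → sL=160/241, sR=160/457, mL=53840/110137, mR=-160/241
obs B: pose=(0,-5,E) → sL=16/17, sR=80/181, mL=2216/3077, mR=-16/17
sensor matrix S = [[160/241, 160/457], [16/17, 80/181]]; det S = -12226560/338891549
solve [mL_A; mL_B] = S·[w00; w01] and [mR_A; mR_B] = S·[w10; w11]:
  w00 = 1, w01 = -1/2, w10 = -1, w11 = 0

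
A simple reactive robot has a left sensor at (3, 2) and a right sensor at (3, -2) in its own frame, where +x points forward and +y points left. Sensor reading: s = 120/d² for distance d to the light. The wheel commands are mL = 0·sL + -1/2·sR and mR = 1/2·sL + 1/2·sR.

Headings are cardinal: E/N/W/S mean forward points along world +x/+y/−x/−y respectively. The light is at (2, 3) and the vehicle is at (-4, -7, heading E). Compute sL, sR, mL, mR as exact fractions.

120/73 40/51 -20/51 4520/3723

left sensor world pos  = (-1, -5); dL² = 73
right sensor world pos = (-1, -9); dR² = 153
sL = 120/73 = 120/73
sR = 120/153 = 40/51
mL = 0·sL + -1/2·sR = -20/51
mR = 1/2·sL + 1/2·sR = 4520/3723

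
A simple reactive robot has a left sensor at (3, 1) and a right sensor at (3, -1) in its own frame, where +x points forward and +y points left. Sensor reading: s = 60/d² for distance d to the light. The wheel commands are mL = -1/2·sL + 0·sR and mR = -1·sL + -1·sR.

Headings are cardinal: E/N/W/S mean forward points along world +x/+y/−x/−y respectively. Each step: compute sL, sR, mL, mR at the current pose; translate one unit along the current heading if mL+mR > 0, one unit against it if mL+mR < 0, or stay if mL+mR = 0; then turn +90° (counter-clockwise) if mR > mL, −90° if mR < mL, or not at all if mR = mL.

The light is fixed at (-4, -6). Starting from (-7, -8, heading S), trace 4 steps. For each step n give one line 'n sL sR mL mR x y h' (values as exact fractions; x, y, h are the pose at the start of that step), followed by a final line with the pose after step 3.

n=0: pose=(-7,-8,S); sL=60/29, sR=60/41; mL=-30/29, mR=-4200/1189; mL+mR=-5430/1189 → advance -1; mR−mL=-2970/1189 → turn -1·90°
n=1: pose=(-7,-7,W); sL=3/2, sR=5/3; mL=-3/4, mR=-19/6; mL+mR=-47/12 → advance -1; mR−mL=-29/12 → turn -1·90°
n=2: pose=(-6,-7,N); sL=60/13, sR=12; mL=-30/13, mR=-216/13; mL+mR=-246/13 → advance -1; mR−mL=-186/13 → turn -1·90°
n=3: pose=(-6,-8,E); sL=30, sR=6; mL=-15, mR=-36; mL+mR=-51 → advance -1; mR−mL=-21 → turn -1·90°

0 60/29 60/41 -30/29 -4200/1189 -7 -8 S
1 3/2 5/3 -3/4 -19/6 -7 -7 W
2 60/13 12 -30/13 -216/13 -6 -7 N
3 30 6 -15 -36 -6 -8 E
final -7 -8 S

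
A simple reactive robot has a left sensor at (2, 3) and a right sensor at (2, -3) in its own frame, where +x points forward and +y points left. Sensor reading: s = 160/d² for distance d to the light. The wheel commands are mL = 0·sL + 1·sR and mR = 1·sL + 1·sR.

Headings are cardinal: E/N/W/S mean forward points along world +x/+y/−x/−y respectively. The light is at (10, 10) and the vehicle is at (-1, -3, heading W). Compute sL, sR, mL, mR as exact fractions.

left sensor world pos  = (-3, -6); dL² = 425
right sensor world pos = (-3, 0); dR² = 269
sL = 160/425 = 32/85
sR = 160/269 = 160/269
mL = 0·sL + 1·sR = 160/269
mR = 1·sL + 1·sR = 22208/22865

32/85 160/269 160/269 22208/22865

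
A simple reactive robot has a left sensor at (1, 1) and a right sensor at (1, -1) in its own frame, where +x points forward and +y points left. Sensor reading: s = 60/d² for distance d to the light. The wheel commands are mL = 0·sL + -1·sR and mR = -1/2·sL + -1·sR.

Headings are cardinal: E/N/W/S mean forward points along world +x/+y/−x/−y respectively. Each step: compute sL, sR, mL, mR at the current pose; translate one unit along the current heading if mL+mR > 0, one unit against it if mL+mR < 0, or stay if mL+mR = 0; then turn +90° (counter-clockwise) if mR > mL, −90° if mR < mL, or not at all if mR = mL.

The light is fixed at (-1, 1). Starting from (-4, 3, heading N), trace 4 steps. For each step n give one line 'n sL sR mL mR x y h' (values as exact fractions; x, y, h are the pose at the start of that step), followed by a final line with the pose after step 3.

n=0: pose=(-4,3,N); sL=12/5, sR=60/13; mL=-60/13, mR=-378/65; mL+mR=-678/65 → advance -1; mR−mL=-6/5 → turn -1·90°
n=1: pose=(-4,2,E); sL=15/2, sR=15; mL=-15, mR=-75/4; mL+mR=-135/4 → advance -1; mR−mL=-15/4 → turn -1·90°
n=2: pose=(-5,2,S); sL=20/3, sR=12/5; mL=-12/5, mR=-86/15; mL+mR=-122/15 → advance -1; mR−mL=-10/3 → turn -1·90°
n=3: pose=(-5,3,W); sL=30/13, sR=30/17; mL=-30/17, mR=-645/221; mL+mR=-1035/221 → advance -1; mR−mL=-15/13 → turn -1·90°

0 12/5 60/13 -60/13 -378/65 -4 3 N
1 15/2 15 -15 -75/4 -4 2 E
2 20/3 12/5 -12/5 -86/15 -5 2 S
3 30/13 30/17 -30/17 -645/221 -5 3 W
final -4 3 N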